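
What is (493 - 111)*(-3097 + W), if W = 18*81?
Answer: -626098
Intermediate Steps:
W = 1458
(493 - 111)*(-3097 + W) = (493 - 111)*(-3097 + 1458) = 382*(-1639) = -626098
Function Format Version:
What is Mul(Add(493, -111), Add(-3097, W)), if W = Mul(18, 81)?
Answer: -626098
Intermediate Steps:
W = 1458
Mul(Add(493, -111), Add(-3097, W)) = Mul(Add(493, -111), Add(-3097, 1458)) = Mul(382, -1639) = -626098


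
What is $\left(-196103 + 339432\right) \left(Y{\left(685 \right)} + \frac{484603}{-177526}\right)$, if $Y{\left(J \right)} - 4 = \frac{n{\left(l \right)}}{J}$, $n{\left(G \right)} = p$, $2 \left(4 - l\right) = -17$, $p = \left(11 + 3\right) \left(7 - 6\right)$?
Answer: $\frac{22495995224621}{121605310} \approx 1.8499 \cdot 10^{5}$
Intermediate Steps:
$p = 14$ ($p = 14 \cdot 1 = 14$)
$l = \frac{25}{2}$ ($l = 4 - - \frac{17}{2} = 4 + \frac{17}{2} = \frac{25}{2} \approx 12.5$)
$n{\left(G \right)} = 14$
$Y{\left(J \right)} = 4 + \frac{14}{J}$
$\left(-196103 + 339432\right) \left(Y{\left(685 \right)} + \frac{484603}{-177526}\right) = \left(-196103 + 339432\right) \left(\left(4 + \frac{14}{685}\right) + \frac{484603}{-177526}\right) = 143329 \left(\left(4 + 14 \cdot \frac{1}{685}\right) + 484603 \left(- \frac{1}{177526}\right)\right) = 143329 \left(\left(4 + \frac{14}{685}\right) - \frac{484603}{177526}\right) = 143329 \left(\frac{2754}{685} - \frac{484603}{177526}\right) = 143329 \cdot \frac{156953549}{121605310} = \frac{22495995224621}{121605310}$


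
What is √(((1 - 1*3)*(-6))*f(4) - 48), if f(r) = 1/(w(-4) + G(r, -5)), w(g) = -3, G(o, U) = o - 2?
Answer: 2*I*√15 ≈ 7.746*I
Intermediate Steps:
G(o, U) = -2 + o
f(r) = 1/(-5 + r) (f(r) = 1/(-3 + (-2 + r)) = 1/(-5 + r))
√(((1 - 1*3)*(-6))*f(4) - 48) = √(((1 - 1*3)*(-6))/(-5 + 4) - 48) = √(((1 - 3)*(-6))/(-1) - 48) = √(-2*(-6)*(-1) - 48) = √(12*(-1) - 48) = √(-12 - 48) = √(-60) = 2*I*√15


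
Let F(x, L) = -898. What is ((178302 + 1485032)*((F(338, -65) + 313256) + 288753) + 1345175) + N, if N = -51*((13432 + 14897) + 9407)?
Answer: 999847784713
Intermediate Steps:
N = -1924536 (N = -51*(28329 + 9407) = -51*37736 = -1924536)
((178302 + 1485032)*((F(338, -65) + 313256) + 288753) + 1345175) + N = ((178302 + 1485032)*((-898 + 313256) + 288753) + 1345175) - 1924536 = (1663334*(312358 + 288753) + 1345175) - 1924536 = (1663334*601111 + 1345175) - 1924536 = (999848364074 + 1345175) - 1924536 = 999849709249 - 1924536 = 999847784713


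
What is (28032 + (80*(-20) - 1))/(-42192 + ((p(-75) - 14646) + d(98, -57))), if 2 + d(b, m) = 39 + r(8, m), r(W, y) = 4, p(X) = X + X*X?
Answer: -26431/51247 ≈ -0.51576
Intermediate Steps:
p(X) = X + X**2
d(b, m) = 41 (d(b, m) = -2 + (39 + 4) = -2 + 43 = 41)
(28032 + (80*(-20) - 1))/(-42192 + ((p(-75) - 14646) + d(98, -57))) = (28032 + (80*(-20) - 1))/(-42192 + ((-75*(1 - 75) - 14646) + 41)) = (28032 + (-1600 - 1))/(-42192 + ((-75*(-74) - 14646) + 41)) = (28032 - 1601)/(-42192 + ((5550 - 14646) + 41)) = 26431/(-42192 + (-9096 + 41)) = 26431/(-42192 - 9055) = 26431/(-51247) = 26431*(-1/51247) = -26431/51247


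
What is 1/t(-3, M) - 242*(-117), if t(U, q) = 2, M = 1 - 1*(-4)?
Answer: 56629/2 ≈ 28315.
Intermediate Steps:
M = 5 (M = 1 + 4 = 5)
1/t(-3, M) - 242*(-117) = 1/2 - 242*(-117) = ½ + 28314 = 56629/2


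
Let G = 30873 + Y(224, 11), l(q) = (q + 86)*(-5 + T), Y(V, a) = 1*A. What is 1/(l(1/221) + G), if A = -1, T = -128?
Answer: 221/4294781 ≈ 5.1458e-5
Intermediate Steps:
Y(V, a) = -1 (Y(V, a) = 1*(-1) = -1)
l(q) = -11438 - 133*q (l(q) = (q + 86)*(-5 - 128) = (86 + q)*(-133) = -11438 - 133*q)
G = 30872 (G = 30873 - 1 = 30872)
1/(l(1/221) + G) = 1/((-11438 - 133/221) + 30872) = 1/(-2527931/221 + 30872) = 1/(4294781/221) = 221/4294781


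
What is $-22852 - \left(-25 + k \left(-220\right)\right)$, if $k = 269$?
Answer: $36353$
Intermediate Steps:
$-22852 - \left(-25 + k \left(-220\right)\right) = -22852 - \left(-25 + 269 \left(-220\right)\right) = -22852 - \left(-25 - 59180\right) = -22852 - -59205 = -22852 + 59205 = 36353$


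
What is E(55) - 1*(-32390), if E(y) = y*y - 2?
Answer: 35413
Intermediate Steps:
E(y) = -2 + y² (E(y) = y² - 2 = -2 + y²)
E(55) - 1*(-32390) = (-2 + 55²) - 1*(-32390) = (-2 + 3025) + 32390 = 3023 + 32390 = 35413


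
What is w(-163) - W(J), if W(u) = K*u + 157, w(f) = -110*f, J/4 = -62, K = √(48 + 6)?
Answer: 17773 + 744*√6 ≈ 19595.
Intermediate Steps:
K = 3*√6 (K = √54 = 3*√6 ≈ 7.3485)
J = -248 (J = 4*(-62) = -248)
W(u) = 157 + 3*u*√6 (W(u) = (3*√6)*u + 157 = 3*u*√6 + 157 = 157 + 3*u*√6)
w(-163) - W(J) = -110*(-163) - (157 + 3*(-248)*√6) = 17930 - (157 - 744*√6) = 17930 + (-157 + 744*√6) = 17773 + 744*√6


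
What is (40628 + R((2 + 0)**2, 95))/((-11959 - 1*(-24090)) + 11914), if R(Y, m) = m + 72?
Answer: 8159/4809 ≈ 1.6966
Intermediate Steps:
R(Y, m) = 72 + m
(40628 + R((2 + 0)**2, 95))/((-11959 - 1*(-24090)) + 11914) = (40628 + (72 + 95))/((-11959 - 1*(-24090)) + 11914) = (40628 + 167)/((-11959 + 24090) + 11914) = 40795/(12131 + 11914) = 40795/24045 = 40795*(1/24045) = 8159/4809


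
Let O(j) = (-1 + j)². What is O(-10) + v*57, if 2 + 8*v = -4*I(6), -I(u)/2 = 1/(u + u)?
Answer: 223/2 ≈ 111.50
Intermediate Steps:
I(u) = -1/u (I(u) = -2/(u + u) = -2*1/(2*u) = -1/u)
v = -⅙ (v = -¼ + (-(-4)/6)/8 = -¼ + (-4*(-⅙))/8 = -¼ + (⅛)*(⅔) = -¼ + 1/12 = -⅙ ≈ -0.16667)
O(-10) + v*57 = (-1 - 10)² - ⅙*57 = (-11)² - 19/2 = 121 - 19/2 = 223/2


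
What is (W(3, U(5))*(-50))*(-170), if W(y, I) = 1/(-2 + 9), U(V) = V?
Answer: 8500/7 ≈ 1214.3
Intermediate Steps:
W(y, I) = ⅐ (W(y, I) = 1/7 = ⅐)
(W(3, U(5))*(-50))*(-170) = ((⅐)*(-50))*(-170) = -50/7*(-170) = 8500/7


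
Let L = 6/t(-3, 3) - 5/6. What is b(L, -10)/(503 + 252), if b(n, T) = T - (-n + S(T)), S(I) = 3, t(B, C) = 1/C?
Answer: 5/906 ≈ 0.0055188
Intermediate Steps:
L = 103/6 (L = 6/(1/3) - 5/6 = 6/(⅓) - 5*⅙ = 6*3 - ⅚ = 18 - ⅚ = 103/6 ≈ 17.167)
b(n, T) = -3 + T + n (b(n, T) = T - (-n + 3) = T - (3 - n) = T + (-3 + n) = -3 + T + n)
b(L, -10)/(503 + 252) = (-3 - 10 + 103/6)/(503 + 252) = (25/6)/755 = (1/755)*(25/6) = 5/906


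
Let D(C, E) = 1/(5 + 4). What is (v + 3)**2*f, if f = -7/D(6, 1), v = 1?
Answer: -1008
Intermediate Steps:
D(C, E) = 1/9
f = -63 (f = -7/1/9 = -7*9 = -63)
(v + 3)**2*f = (1 + 3)**2*(-63) = 4**2*(-63) = 16*(-63) = -1008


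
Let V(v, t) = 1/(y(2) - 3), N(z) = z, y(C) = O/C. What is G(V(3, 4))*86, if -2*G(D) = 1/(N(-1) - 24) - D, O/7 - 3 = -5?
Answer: -129/50 ≈ -2.5800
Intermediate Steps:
O = -14 (O = 21 + 7*(-5) = 21 - 35 = -14)
y(C) = -14/C
V(v, t) = -⅒ (V(v, t) = 1/(-14/2 - 3) = 1/(-14*½ - 3) = 1/(-7 - 3) = 1/(-10) = -⅒)
G(D) = 1/50 + D/2 (G(D) = -(1/(-1 - 24) - D)/2 = -(1/(-25) - D)/2 = -(-1/25 - D)/2 = 1/50 + D/2)
G(V(3, 4))*86 = (1/50 + (½)*(-⅒))*86 = (1/50 - 1/20)*86 = -3/100*86 = -129/50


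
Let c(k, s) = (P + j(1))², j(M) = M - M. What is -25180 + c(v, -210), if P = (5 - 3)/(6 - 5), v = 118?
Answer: -25176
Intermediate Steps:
j(M) = 0
P = 2 (P = 2/1 = 2*1 = 2)
c(k, s) = 4 (c(k, s) = (2 + 0)² = 2² = 4)
-25180 + c(v, -210) = -25180 + 4 = -25176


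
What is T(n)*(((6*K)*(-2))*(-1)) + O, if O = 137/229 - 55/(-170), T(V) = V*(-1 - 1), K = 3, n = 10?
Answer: -5598743/7786 ≈ -719.08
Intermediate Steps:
T(V) = -2*V (T(V) = V*(-2) = -2*V)
O = 7177/7786 (O = 137*(1/229) - 55*(-1/170) = 137/229 + 11/34 = 7177/7786 ≈ 0.92178)
T(n)*(((6*K)*(-2))*(-1)) + O = (-2*10)*(((6*3)*(-2))*(-1)) + 7177/7786 = -20*18*(-2)*(-1) + 7177/7786 = -(-720)*(-1) + 7177/7786 = -20*36 + 7177/7786 = -720 + 7177/7786 = -5598743/7786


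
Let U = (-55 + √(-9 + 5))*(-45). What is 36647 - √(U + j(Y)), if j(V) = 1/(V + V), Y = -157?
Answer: 36647 - √(244024786 - 8873640*I)/314 ≈ 36597.0 + 0.90439*I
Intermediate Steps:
j(V) = 1/(2*V)
U = 2475 - 90*I (U = (-55 + √(-4))*(-45) = (-55 + 2*I)*(-45) = 2475 - 90*I ≈ 2475.0 - 90.0*I)
36647 - √(U + j(Y)) = 36647 - √((2475 - 90*I) + (½)/(-157)) = 36647 - √((2475 - 90*I) + (½)*(-1/157)) = 36647 - √((2475 - 90*I) - 1/314) = 36647 - √(777149/314 - 90*I)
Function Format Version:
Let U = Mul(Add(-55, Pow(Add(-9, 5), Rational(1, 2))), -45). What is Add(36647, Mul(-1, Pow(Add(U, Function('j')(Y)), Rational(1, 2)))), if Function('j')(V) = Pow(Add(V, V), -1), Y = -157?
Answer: Add(36647, Mul(Rational(-1, 314), Pow(Add(244024786, Mul(-8873640, I)), Rational(1, 2)))) ≈ Add(36597., Mul(0.90439, I))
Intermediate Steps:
Function('j')(V) = Mul(Rational(1, 2), Pow(V, -1)) (Function('j')(V) = Pow(Mul(2, V), -1) = Mul(Rational(1, 2), Pow(V, -1)))
U = Add(2475, Mul(-90, I)) (U = Mul(Add(-55, Pow(-4, Rational(1, 2))), -45) = Mul(Add(-55, Mul(2, I)), -45) = Add(2475, Mul(-90, I)) ≈ Add(2475.0, Mul(-90.000, I)))
Add(36647, Mul(-1, Pow(Add(U, Function('j')(Y)), Rational(1, 2)))) = Add(36647, Mul(-1, Pow(Add(Add(2475, Mul(-90, I)), Mul(Rational(1, 2), Pow(-157, -1))), Rational(1, 2)))) = Add(36647, Mul(-1, Pow(Add(Add(2475, Mul(-90, I)), Mul(Rational(1, 2), Rational(-1, 157))), Rational(1, 2)))) = Add(36647, Mul(-1, Pow(Add(Add(2475, Mul(-90, I)), Rational(-1, 314)), Rational(1, 2)))) = Add(36647, Mul(-1, Pow(Add(Rational(777149, 314), Mul(-90, I)), Rational(1, 2))))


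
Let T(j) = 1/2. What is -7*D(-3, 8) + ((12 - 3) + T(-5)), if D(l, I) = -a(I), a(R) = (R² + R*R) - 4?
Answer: 1755/2 ≈ 877.50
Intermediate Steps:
T(j) = ½
a(R) = -4 + 2*R² (a(R) = (R² + R²) - 4 = 2*R² - 4 = -4 + 2*R²)
D(l, I) = 4 - 2*I² (D(l, I) = -(-4 + 2*I²) = 4 - 2*I²)
-7*D(-3, 8) + ((12 - 3) + T(-5)) = -7*(4 - 2*8²) + ((12 - 3) + ½) = -7*(4 - 2*64) + (9 + ½) = -7*(4 - 128) + 19/2 = -7*(-124) + 19/2 = 868 + 19/2 = 1755/2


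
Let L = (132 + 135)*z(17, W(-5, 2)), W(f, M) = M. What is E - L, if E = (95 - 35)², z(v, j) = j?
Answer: 3066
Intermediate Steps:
L = 534 (L = (132 + 135)*2 = 267*2 = 534)
E = 3600 (E = 60² = 3600)
E - L = 3600 - 1*534 = 3600 - 534 = 3066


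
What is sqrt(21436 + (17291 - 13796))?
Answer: sqrt(24931) ≈ 157.90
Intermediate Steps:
sqrt(21436 + (17291 - 13796)) = sqrt(21436 + 3495) = sqrt(24931)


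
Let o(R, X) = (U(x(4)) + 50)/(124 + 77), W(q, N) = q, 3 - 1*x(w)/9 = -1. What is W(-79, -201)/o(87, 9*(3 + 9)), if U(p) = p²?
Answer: -15879/1346 ≈ -11.797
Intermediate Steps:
x(w) = 36 (x(w) = 27 - 9*(-1) = 27 + 9 = 36)
o(R, X) = 1346/201 (o(R, X) = (36² + 50)/(124 + 77) = (1296 + 50)/201 = 1346*(1/201) = 1346/201)
W(-79, -201)/o(87, 9*(3 + 9)) = -79/1346/201 = -79*201/1346 = -15879/1346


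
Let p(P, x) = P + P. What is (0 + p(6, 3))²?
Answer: 144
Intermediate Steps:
p(P, x) = 2*P
(0 + p(6, 3))² = (0 + 2*6)² = (0 + 12)² = 12² = 144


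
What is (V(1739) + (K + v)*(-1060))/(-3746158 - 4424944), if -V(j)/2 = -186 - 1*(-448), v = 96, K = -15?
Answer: 43192/4085551 ≈ 0.010572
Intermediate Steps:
V(j) = -524 (V(j) = -2*(-186 - 1*(-448)) = -2*(-186 + 448) = -2*262 = -524)
(V(1739) + (K + v)*(-1060))/(-3746158 - 4424944) = (-524 + (-15 + 96)*(-1060))/(-3746158 - 4424944) = (-524 + 81*(-1060))/(-8171102) = (-524 - 85860)*(-1/8171102) = -86384*(-1/8171102) = 43192/4085551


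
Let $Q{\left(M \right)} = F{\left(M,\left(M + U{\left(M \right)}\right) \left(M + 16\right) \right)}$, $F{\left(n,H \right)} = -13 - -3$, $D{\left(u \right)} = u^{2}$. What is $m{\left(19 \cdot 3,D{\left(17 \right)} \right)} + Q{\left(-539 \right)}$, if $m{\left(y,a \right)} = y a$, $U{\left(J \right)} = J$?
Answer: $16463$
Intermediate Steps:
$m{\left(y,a \right)} = a y$
$F{\left(n,H \right)} = -10$ ($F{\left(n,H \right)} = -13 + 3 = -10$)
$Q{\left(M \right)} = -10$
$m{\left(19 \cdot 3,D{\left(17 \right)} \right)} + Q{\left(-539 \right)} = 17^{2} \cdot 19 \cdot 3 - 10 = 289 \cdot 57 - 10 = 16473 - 10 = 16463$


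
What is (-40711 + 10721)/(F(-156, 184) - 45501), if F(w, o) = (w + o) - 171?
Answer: 14995/22822 ≈ 0.65704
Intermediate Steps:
F(w, o) = -171 + o + w (F(w, o) = (o + w) - 171 = -171 + o + w)
(-40711 + 10721)/(F(-156, 184) - 45501) = (-40711 + 10721)/((-171 + 184 - 156) - 45501) = -29990/(-143 - 45501) = -29990/(-45644) = -29990*(-1/45644) = 14995/22822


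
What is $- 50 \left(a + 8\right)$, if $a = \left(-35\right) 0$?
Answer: $-400$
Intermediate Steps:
$a = 0$
$- 50 \left(a + 8\right) = - 50 \left(0 + 8\right) = \left(-50\right) 8 = -400$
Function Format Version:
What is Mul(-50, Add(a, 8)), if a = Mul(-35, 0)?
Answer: -400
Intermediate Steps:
a = 0
Mul(-50, Add(a, 8)) = Mul(-50, Add(0, 8)) = Mul(-50, 8) = -400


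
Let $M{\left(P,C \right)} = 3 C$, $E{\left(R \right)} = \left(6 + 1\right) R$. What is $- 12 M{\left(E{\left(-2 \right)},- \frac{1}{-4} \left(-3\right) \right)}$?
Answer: $27$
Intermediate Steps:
$E{\left(R \right)} = 7 R$
$- 12 M{\left(E{\left(-2 \right)},- \frac{1}{-4} \left(-3\right) \right)} = - 12 \cdot 3 - \frac{1}{-4} \left(-3\right) = - 12 \cdot 3 \left(-1\right) \left(- \frac{1}{4}\right) \left(-3\right) = - 12 \cdot 3 \cdot \frac{1}{4} \left(-3\right) = - 12 \cdot 3 \left(- \frac{3}{4}\right) = \left(-12\right) \left(- \frac{9}{4}\right) = 27$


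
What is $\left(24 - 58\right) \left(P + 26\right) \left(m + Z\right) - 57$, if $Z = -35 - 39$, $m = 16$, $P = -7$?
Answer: $37411$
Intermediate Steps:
$Z = -74$ ($Z = -35 - 39 = -74$)
$\left(24 - 58\right) \left(P + 26\right) \left(m + Z\right) - 57 = \left(24 - 58\right) \left(-7 + 26\right) \left(16 - 74\right) - 57 = - 34 \cdot 19 \left(-58\right) - 57 = \left(-34\right) \left(-1102\right) - 57 = 37468 - 57 = 37411$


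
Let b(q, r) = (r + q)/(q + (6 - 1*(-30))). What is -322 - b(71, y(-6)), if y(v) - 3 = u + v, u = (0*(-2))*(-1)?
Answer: -34522/107 ≈ -322.64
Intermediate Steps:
u = 0 (u = 0*(-1) = 0)
y(v) = 3 + v (y(v) = 3 + (0 + v) = 3 + v)
b(q, r) = (q + r)/(36 + q) (b(q, r) = (q + r)/(q + (6 + 30)) = (q + r)/(q + 36) = (q + r)/(36 + q))
-322 - b(71, y(-6)) = -322 - (71 + (3 - 6))/(36 + 71) = -322 - (71 - 3)/107 = -322 - 68/107 = -34522/107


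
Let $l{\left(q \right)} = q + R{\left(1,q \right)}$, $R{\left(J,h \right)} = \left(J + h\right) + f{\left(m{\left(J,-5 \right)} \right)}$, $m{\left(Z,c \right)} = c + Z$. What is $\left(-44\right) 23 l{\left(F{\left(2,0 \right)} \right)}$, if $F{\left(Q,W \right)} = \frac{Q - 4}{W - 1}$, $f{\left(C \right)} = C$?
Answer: $-1012$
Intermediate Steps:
$m{\left(Z,c \right)} = Z + c$
$R{\left(J,h \right)} = -5 + h + 2 J$ ($R{\left(J,h \right)} = \left(J + h\right) + \left(J - 5\right) = \left(J + h\right) + \left(-5 + J\right) = -5 + h + 2 J$)
$F{\left(Q,W \right)} = \frac{-4 + Q}{-1 + W}$
$l{\left(q \right)} = -3 + 2 q$ ($l{\left(q \right)} = q + \left(-5 + q + 2 \cdot 1\right) = q + \left(-5 + q + 2\right) = q + \left(-3 + q\right) = -3 + 2 q$)
$\left(-44\right) 23 l{\left(F{\left(2,0 \right)} \right)} = \left(-44\right) 23 \left(-3 + 2 \frac{-4 + 2}{-1 + 0}\right) = - 1012 \left(-3 + 2 \frac{1}{-1} \left(-2\right)\right) = - 1012 \left(-3 + 2 \left(\left(-1\right) \left(-2\right)\right)\right) = - 1012 \left(-3 + 2 \cdot 2\right) = - 1012 \left(-3 + 4\right) = \left(-1012\right) 1 = -1012$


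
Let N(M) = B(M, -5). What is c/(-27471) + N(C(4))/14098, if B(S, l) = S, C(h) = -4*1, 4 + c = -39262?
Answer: 276731092/193643079 ≈ 1.4291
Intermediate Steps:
c = -39266 (c = -4 - 39262 = -39266)
C(h) = -4
N(M) = M
c/(-27471) + N(C(4))/14098 = -39266/(-27471) - 4/14098 = -39266*(-1/27471) - 4*1/14098 = 39266/27471 - 2/7049 = 276731092/193643079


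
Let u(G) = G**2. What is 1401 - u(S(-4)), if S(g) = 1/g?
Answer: 22415/16 ≈ 1400.9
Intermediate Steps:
1401 - u(S(-4)) = 1401 - (1/(-4))**2 = 1401 - (-1/4)**2 = 1401 - 1*1/16 = 1401 - 1/16 = 22415/16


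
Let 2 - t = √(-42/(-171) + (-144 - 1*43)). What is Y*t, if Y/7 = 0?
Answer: 0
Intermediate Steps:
Y = 0 (Y = 7*0 = 0)
t = 2 - I*√606765/57 (t = 2 - √(-42/(-171) + (-144 - 1*43)) = 2 - √(-42*(-1/171) + (-144 - 43)) = 2 - √(14/57 - 187) = 2 - √(-10645/57) = 2 - I*√606765/57 ≈ 2.0 - 13.666*I)
Y*t = 0*(2 - I*√606765/57) = 0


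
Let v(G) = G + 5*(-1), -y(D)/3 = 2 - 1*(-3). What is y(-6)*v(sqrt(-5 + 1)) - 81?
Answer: -6 - 30*I ≈ -6.0 - 30.0*I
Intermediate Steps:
y(D) = -15 (y(D) = -3*(2 - 1*(-3)) = -3*(2 + 3) = -3*5 = -15)
v(G) = -5 + G (v(G) = G - 5 = -5 + G)
y(-6)*v(sqrt(-5 + 1)) - 81 = -15*(-5 + sqrt(-5 + 1)) - 81 = -15*(-5 + sqrt(-4)) - 81 = -15*(-5 + 2*I) - 81 = (75 - 30*I) - 81 = -6 - 30*I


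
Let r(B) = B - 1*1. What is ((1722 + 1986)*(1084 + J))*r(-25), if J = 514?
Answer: -154059984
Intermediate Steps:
r(B) = -1 + B (r(B) = B - 1 = -1 + B)
((1722 + 1986)*(1084 + J))*r(-25) = ((1722 + 1986)*(1084 + 514))*(-1 - 25) = (3708*1598)*(-26) = 5925384*(-26) = -154059984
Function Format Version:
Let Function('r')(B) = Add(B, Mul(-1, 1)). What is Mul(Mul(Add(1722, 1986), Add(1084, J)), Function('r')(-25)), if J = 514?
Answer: -154059984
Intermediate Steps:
Function('r')(B) = Add(-1, B) (Function('r')(B) = Add(B, -1) = Add(-1, B))
Mul(Mul(Add(1722, 1986), Add(1084, J)), Function('r')(-25)) = Mul(Mul(Add(1722, 1986), Add(1084, 514)), Add(-1, -25)) = Mul(Mul(3708, 1598), -26) = Mul(5925384, -26) = -154059984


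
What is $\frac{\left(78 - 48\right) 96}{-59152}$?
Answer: $- \frac{180}{3697} \approx -0.048688$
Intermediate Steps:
$\frac{\left(78 - 48\right) 96}{-59152} = \left(78 - 48\right) 96 \left(- \frac{1}{59152}\right) = 30 \cdot 96 \left(- \frac{1}{59152}\right) = 2880 \left(- \frac{1}{59152}\right) = - \frac{180}{3697}$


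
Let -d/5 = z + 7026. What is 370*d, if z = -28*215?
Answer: -1861100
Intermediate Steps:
z = -6020
d = -5030 (d = -5*(-6020 + 7026) = -5*1006 = -5030)
370*d = 370*(-5030) = -1861100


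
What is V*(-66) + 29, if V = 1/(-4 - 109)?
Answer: 3343/113 ≈ 29.584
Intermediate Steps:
V = -1/113 (V = 1/(-113) = -1/113 ≈ -0.0088496)
V*(-66) + 29 = -1/113*(-66) + 29 = 66/113 + 29 = 3343/113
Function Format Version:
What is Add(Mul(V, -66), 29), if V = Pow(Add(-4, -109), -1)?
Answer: Rational(3343, 113) ≈ 29.584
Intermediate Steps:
V = Rational(-1, 113) (V = Pow(-113, -1) = Rational(-1, 113) ≈ -0.0088496)
Add(Mul(V, -66), 29) = Add(Mul(Rational(-1, 113), -66), 29) = Add(Rational(66, 113), 29) = Rational(3343, 113)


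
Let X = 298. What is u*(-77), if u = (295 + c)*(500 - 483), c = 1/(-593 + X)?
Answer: -113914416/295 ≈ -3.8615e+5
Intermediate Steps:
c = -1/295 (c = 1/(-593 + 298) = 1/(-295) = -1/295 ≈ -0.0033898)
u = 1479408/295 (u = (295 - 1/295)*(500 - 483) = (87024/295)*17 = 1479408/295 ≈ 5014.9)
u*(-77) = (1479408/295)*(-77) = -113914416/295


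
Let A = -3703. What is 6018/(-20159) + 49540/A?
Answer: -1020961514/74648777 ≈ -13.677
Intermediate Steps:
6018/(-20159) + 49540/A = 6018/(-20159) + 49540/(-3703) = 6018*(-1/20159) + 49540*(-1/3703) = -6018/20159 - 49540/3703 = -1020961514/74648777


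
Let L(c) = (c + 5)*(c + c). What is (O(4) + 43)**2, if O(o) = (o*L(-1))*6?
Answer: 22201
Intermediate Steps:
L(c) = 2*c*(5 + c) (L(c) = (5 + c)*(2*c) = 2*c*(5 + c))
O(o) = -48*o (O(o) = (o*(2*(-1)*(5 - 1)))*6 = (o*(2*(-1)*4))*6 = (o*(-8))*6 = -8*o*6 = -48*o)
(O(4) + 43)**2 = (-48*4 + 43)**2 = (-192 + 43)**2 = (-149)**2 = 22201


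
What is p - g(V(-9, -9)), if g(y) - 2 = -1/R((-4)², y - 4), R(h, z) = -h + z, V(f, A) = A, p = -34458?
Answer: -999341/29 ≈ -34460.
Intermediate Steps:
R(h, z) = z - h
g(y) = 2 - 1/(-20 + y) (g(y) = 2 - 1/((y - 4) - 1*(-4)²) = 2 - 1/((-4 + y) - 1*16) = 2 - 1/((-4 + y) - 16) = 2 - 1/(-20 + y))
p - g(V(-9, -9)) = -34458 - (-41 + 2*(-9))/(-20 - 9) = -34458 - (-41 - 18)/(-29) = -34458 - (-1)*(-59)/29 = -34458 - 1*59/29 = -34458 - 59/29 = -999341/29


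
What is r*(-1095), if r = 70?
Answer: -76650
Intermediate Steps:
r*(-1095) = 70*(-1095) = -76650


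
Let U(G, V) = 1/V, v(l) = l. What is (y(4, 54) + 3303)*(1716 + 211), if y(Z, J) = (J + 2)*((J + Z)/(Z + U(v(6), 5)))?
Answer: 23565283/3 ≈ 7.8551e+6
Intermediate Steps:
U(G, V) = 1/V
y(Z, J) = (2 + J)*(J + Z)/(⅕ + Z) (y(Z, J) = (J + 2)*((J + Z)/(Z + 1/5)) = (2 + J)*((J + Z)/(Z + ⅕)) = (2 + J)*((J + Z)/(⅕ + Z)) = (2 + J)*(J + Z)/(⅕ + Z))
(y(4, 54) + 3303)*(1716 + 211) = (5*(54² + 2*54 + 2*4 + 54*4)/(1 + 5*4) + 3303)*(1716 + 211) = (5*(2916 + 108 + 8 + 216)/(1 + 20) + 3303)*1927 = (5*3248/21 + 3303)*1927 = (5*(1/21)*3248 + 3303)*1927 = (2320/3 + 3303)*1927 = (12229/3)*1927 = 23565283/3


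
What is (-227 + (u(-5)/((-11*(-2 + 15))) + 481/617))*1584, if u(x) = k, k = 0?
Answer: -221091552/617 ≈ -3.5833e+5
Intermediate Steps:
u(x) = 0
(-227 + (u(-5)/((-11*(-2 + 15))) + 481/617))*1584 = (-227 + (0/((-11*(-2 + 15))) + 481/617))*1584 = (-227 + (0/((-11*13)) + 481*(1/617)))*1584 = (-227 + (0/(-143) + 481/617))*1584 = (-227 + (0*(-1/143) + 481/617))*1584 = (-227 + (0 + 481/617))*1584 = (-227 + 481/617)*1584 = -139578/617*1584 = -221091552/617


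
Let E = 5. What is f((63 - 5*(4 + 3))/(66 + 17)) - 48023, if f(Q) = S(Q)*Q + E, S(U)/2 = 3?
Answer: -3985326/83 ≈ -48016.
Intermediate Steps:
S(U) = 6 (S(U) = 2*3 = 6)
f(Q) = 5 + 6*Q (f(Q) = 6*Q + 5 = 5 + 6*Q)
f((63 - 5*(4 + 3))/(66 + 17)) - 48023 = (5 + 6*((63 - 5*(4 + 3))/(66 + 17))) - 48023 = (5 + 6*((63 - 5*7)/83)) - 48023 = (5 + 6*((63 - 35)*(1/83))) - 48023 = (5 + 6*(28*(1/83))) - 48023 = (5 + 6*(28/83)) - 48023 = (5 + 168/83) - 48023 = 583/83 - 48023 = -3985326/83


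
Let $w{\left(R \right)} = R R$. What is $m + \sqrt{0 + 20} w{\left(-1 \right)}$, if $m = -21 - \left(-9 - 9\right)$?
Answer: $-3 + 2 \sqrt{5} \approx 1.4721$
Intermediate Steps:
$m = -3$ ($m = -21 - -18 = -21 + 18 = -3$)
$w{\left(R \right)} = R^{2}$
$m + \sqrt{0 + 20} w{\left(-1 \right)} = -3 + \sqrt{0 + 20} \left(-1\right)^{2} = -3 + \sqrt{20} \cdot 1 = -3 + 2 \sqrt{5} \cdot 1 = -3 + 2 \sqrt{5}$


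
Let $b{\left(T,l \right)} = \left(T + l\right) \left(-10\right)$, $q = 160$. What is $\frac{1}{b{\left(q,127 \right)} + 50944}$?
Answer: $\frac{1}{48074} \approx 2.0801 \cdot 10^{-5}$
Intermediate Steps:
$b{\left(T,l \right)} = - 10 T - 10 l$
$\frac{1}{b{\left(q,127 \right)} + 50944} = \frac{1}{\left(\left(-10\right) 160 - 1270\right) + 50944} = \frac{1}{\left(-1600 - 1270\right) + 50944} = \frac{1}{-2870 + 50944} = \frac{1}{48074}$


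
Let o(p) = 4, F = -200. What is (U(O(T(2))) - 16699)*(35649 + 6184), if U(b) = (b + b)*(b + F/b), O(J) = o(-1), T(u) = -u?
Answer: -713963811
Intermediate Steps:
O(J) = 4
U(b) = 2*b*(b - 200/b) (U(b) = (b + b)*(b - 200/b) = (2*b)*(b - 200/b) = 2*b*(b - 200/b))
(U(O(T(2))) - 16699)*(35649 + 6184) = ((-400 + 2*4²) - 16699)*(35649 + 6184) = ((-400 + 2*16) - 16699)*41833 = ((-400 + 32) - 16699)*41833 = (-368 - 16699)*41833 = -17067*41833 = -713963811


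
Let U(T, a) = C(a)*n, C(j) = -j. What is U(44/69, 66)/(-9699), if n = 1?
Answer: 22/3233 ≈ 0.0068048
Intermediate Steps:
U(T, a) = -a (U(T, a) = -a*1 = -a)
U(44/69, 66)/(-9699) = -1*66/(-9699) = -66*(-1/9699) = 22/3233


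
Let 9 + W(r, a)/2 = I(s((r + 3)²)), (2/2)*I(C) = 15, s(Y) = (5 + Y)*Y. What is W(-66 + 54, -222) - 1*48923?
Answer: -48911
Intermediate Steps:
s(Y) = Y*(5 + Y)
I(C) = 15
W(r, a) = 12 (W(r, a) = -18 + 2*15 = -18 + 30 = 12)
W(-66 + 54, -222) - 1*48923 = 12 - 1*48923 = 12 - 48923 = -48911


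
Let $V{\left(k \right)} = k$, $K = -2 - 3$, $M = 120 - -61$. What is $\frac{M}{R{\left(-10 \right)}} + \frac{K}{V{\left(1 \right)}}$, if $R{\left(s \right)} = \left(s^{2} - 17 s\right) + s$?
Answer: $- \frac{1119}{260} \approx -4.3038$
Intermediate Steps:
$M = 181$ ($M = 120 + 61 = 181$)
$R{\left(s \right)} = s^{2} - 16 s$
$K = -5$ ($K = -2 - 3 = -5$)
$\frac{M}{R{\left(-10 \right)}} + \frac{K}{V{\left(1 \right)}} = \frac{181}{\left(-10\right) \left(-16 - 10\right)} - \frac{5}{1} = \frac{181}{\left(-10\right) \left(-26\right)} - 5 = \frac{181}{260} - 5 = - \frac{1119}{260}$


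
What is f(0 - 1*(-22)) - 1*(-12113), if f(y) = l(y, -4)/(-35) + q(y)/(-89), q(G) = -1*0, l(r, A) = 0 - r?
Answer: 423977/35 ≈ 12114.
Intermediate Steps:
l(r, A) = -r
q(G) = 0
f(y) = y/35 (f(y) = -y/(-35) + 0/(-89) = -y*(-1/35) + 0*(-1/89) = y/35 + 0 = y/35)
f(0 - 1*(-22)) - 1*(-12113) = (0 - 1*(-22))/35 - 1*(-12113) = (0 + 22)/35 + 12113 = (1/35)*22 + 12113 = 22/35 + 12113 = 423977/35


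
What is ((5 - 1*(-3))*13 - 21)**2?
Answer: 6889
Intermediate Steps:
((5 - 1*(-3))*13 - 21)**2 = ((5 + 3)*13 - 21)**2 = (8*13 - 21)**2 = (104 - 21)**2 = 83**2 = 6889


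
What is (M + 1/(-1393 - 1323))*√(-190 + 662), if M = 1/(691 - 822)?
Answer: -2847*√118/177898 ≈ -0.17384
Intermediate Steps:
M = -1/131 (M = 1/(-131) = -1/131 ≈ -0.0076336)
(M + 1/(-1393 - 1323))*√(-190 + 662) = (-1/131 + 1/(-1393 - 1323))*√(-190 + 662) = (-1/131 + 1/(-2716))*√472 = (-1/131 - 1/2716)*(2*√118) = -2847*√118/177898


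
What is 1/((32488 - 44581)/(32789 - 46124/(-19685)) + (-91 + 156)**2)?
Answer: 215165863/908996420940 ≈ 0.00023671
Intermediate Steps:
1/((32488 - 44581)/(32789 - 46124/(-19685)) + (-91 + 156)**2) = 1/(-12093/(32789 - 46124*(-1/19685)) + 65**2) = 1/(-12093/(32789 + 46124/19685) + 4225) = 1/(-12093/645497589/19685 + 4225) = 1/(-12093*19685/645497589 + 4225) = 1/(-79350235/215165863 + 4225) = 1/(908996420940/215165863) = 215165863/908996420940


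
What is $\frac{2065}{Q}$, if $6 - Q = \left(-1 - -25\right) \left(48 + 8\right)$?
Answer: $- \frac{2065}{1338} \approx -1.5433$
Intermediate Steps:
$Q = -1338$ ($Q = 6 - \left(-1 - -25\right) \left(48 + 8\right) = 6 - \left(-1 + 25\right) 56 = 6 - 24 \cdot 56 = 6 - 1344 = -1338$)
$\frac{2065}{Q} = \frac{2065}{-1338} = 2065 \left(- \frac{1}{1338}\right) = - \frac{2065}{1338}$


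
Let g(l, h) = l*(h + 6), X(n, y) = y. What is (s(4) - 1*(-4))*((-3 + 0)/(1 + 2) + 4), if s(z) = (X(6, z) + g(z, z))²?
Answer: 5820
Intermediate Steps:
g(l, h) = l*(6 + h)
s(z) = (z + z*(6 + z))²
(s(4) - 1*(-4))*((-3 + 0)/(1 + 2) + 4) = (4²*(7 + 4)² - 1*(-4))*((-3 + 0)/(1 + 2) + 4) = (16*11² + 4)*(-3/3 + 4) = (16*121 + 4)*(-3*⅓ + 4) = (1936 + 4)*(-1 + 4) = 1940*3 = 5820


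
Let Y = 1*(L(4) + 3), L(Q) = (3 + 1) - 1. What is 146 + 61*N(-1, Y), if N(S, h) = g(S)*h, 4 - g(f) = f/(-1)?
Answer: 1244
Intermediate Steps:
g(f) = 4 + f (g(f) = 4 - f/(-1) = 4 - f*(-1) = 4 - (-1)*f = 4 + f)
L(Q) = 3 (L(Q) = 4 - 1 = 3)
Y = 6 (Y = 1*(3 + 3) = 1*6 = 6)
N(S, h) = h*(4 + S) (N(S, h) = (4 + S)*h = h*(4 + S))
146 + 61*N(-1, Y) = 146 + 61*(6*(4 - 1)) = 146 + 61*(6*3) = 146 + 61*18 = 146 + 1098 = 1244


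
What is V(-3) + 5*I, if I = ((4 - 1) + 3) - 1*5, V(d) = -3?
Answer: 2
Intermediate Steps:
I = 1 (I = (3 + 3) - 5 = 6 - 5 = 1)
V(-3) + 5*I = -3 + 5*1 = -3 + 5 = 2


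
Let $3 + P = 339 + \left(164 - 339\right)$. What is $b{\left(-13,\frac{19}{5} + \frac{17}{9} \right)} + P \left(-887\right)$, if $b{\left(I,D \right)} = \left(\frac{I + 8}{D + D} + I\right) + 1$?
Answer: $- \frac{73123553}{512} \approx -1.4282 \cdot 10^{5}$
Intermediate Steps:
$P = 161$ ($P = -3 + \left(339 + \left(164 - 339\right)\right) = -3 + \left(339 - 175\right) = -3 + 164 = 161$)
$b{\left(I,D \right)} = 1 + I + \frac{8 + I}{2 D}$ ($b{\left(I,D \right)} = \left(\frac{8 + I}{2 D} + I\right) + 1 = \left(I + \frac{8 + I}{2 D}\right) + 1 = 1 + I + \frac{8 + I}{2 D}$)
$b{\left(-13,\frac{19}{5} + \frac{17}{9} \right)} + P \left(-887\right) = \frac{4 + \frac{1}{2} \left(-13\right) + \left(\frac{19}{5} + \frac{17}{9}\right) \left(1 - 13\right)}{\frac{19}{5} + \frac{17}{9}} + 161 \left(-887\right) = \frac{4 - \frac{13}{2} + \left(19 \cdot \frac{1}{5} + 17 \cdot \frac{1}{9}\right) \left(-12\right)}{19 \cdot \frac{1}{5} + 17 \cdot \frac{1}{9}} - 142807 = \frac{4 - \frac{13}{2} + \left(\frac{19}{5} + \frac{17}{9}\right) \left(-12\right)}{\frac{19}{5} + \frac{17}{9}} - 142807 = \frac{4 - \frac{13}{2} + \frac{256}{45} \left(-12\right)}{\frac{256}{45}} - 142807 = \frac{45 \left(4 - \frac{13}{2} - \frac{1024}{15}\right)}{256} - 142807 = \frac{45}{256} \left(- \frac{2123}{30}\right) - 142807 = - \frac{6369}{512} - 142807 = - \frac{73123553}{512}$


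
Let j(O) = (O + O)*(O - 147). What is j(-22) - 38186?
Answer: -30750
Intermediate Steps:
j(O) = 2*O*(-147 + O) (j(O) = (2*O)*(-147 + O) = 2*O*(-147 + O))
j(-22) - 38186 = 2*(-22)*(-147 - 22) - 38186 = 2*(-22)*(-169) - 38186 = 7436 - 38186 = -30750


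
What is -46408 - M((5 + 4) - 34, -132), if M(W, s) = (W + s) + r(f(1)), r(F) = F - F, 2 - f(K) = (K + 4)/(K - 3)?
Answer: -46251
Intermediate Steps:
f(K) = 2 - (4 + K)/(-3 + K) (f(K) = 2 - (K + 4)/(K - 3) = 2 - (4 + K)/(-3 + K))
r(F) = 0
M(W, s) = W + s (M(W, s) = (W + s) + 0 = W + s)
-46408 - M((5 + 4) - 34, -132) = -46408 - (((5 + 4) - 34) - 132) = -46408 - ((9 - 34) - 132) = -46408 - (-25 - 132) = -46408 - 1*(-157) = -46408 + 157 = -46251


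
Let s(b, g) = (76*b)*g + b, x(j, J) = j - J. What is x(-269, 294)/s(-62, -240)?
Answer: -563/1130818 ≈ -0.00049787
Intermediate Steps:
s(b, g) = b + 76*b*g (s(b, g) = 76*b*g + b = b + 76*b*g)
x(-269, 294)/s(-62, -240) = (-269 - 1*294)/((-62*(1 + 76*(-240)))) = (-269 - 294)/((-62*(1 - 18240))) = -563/((-62*(-18239))) = -563/1130818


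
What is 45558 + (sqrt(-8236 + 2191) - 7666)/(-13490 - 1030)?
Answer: 330754913/7260 - I*sqrt(6045)/14520 ≈ 45559.0 - 0.0053547*I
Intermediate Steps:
45558 + (sqrt(-8236 + 2191) - 7666)/(-13490 - 1030) = 45558 + (sqrt(-6045) - 7666)/(-14520) = 45558 + (I*sqrt(6045) - 7666)*(-1/14520) = 45558 + (-7666 + I*sqrt(6045))*(-1/14520) = 45558 + (3833/7260 - I*sqrt(6045)/14520) = 330754913/7260 - I*sqrt(6045)/14520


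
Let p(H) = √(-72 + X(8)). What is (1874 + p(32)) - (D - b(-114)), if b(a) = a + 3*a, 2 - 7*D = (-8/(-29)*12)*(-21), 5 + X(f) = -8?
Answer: 285780/203 + I*√85 ≈ 1407.8 + 9.2195*I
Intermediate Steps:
X(f) = -13 (X(f) = -5 - 8 = -13)
p(H) = I*√85 (p(H) = √(-72 - 13) = √(-85) = I*√85)
D = 2074/203 (D = 2/7 - -8/(-29)*12*(-21)/7 = 2/7 - -8*(-1/29)*12*(-21)/7 = 2/7 - (8/29)*12*(-21)/7 = 2/7 - 96*(-21)/203 = 2/7 - ⅐*(-2016/29) = 2/7 + 288/29 = 2074/203 ≈ 10.217)
b(a) = 4*a
(1874 + p(32)) - (D - b(-114)) = (1874 + I*√85) - (2074/203 - 4*(-114)) = (1874 + I*√85) - (2074/203 - 1*(-456)) = (1874 + I*√85) - (2074/203 + 456) = (1874 + I*√85) - 1*94642/203 = (1874 + I*√85) - 94642/203 = 285780/203 + I*√85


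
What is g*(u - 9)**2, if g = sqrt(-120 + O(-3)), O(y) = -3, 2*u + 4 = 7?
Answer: 225*I*sqrt(123)/4 ≈ 623.84*I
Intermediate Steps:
u = 3/2 (u = -2 + (1/2)*7 = -2 + 7/2 = 3/2 ≈ 1.5000)
g = I*sqrt(123) (g = sqrt(-120 - 3) = sqrt(-123) = I*sqrt(123) ≈ 11.091*I)
g*(u - 9)**2 = (I*sqrt(123))*(3/2 - 9)**2 = (I*sqrt(123))*(-15/2)**2 = (I*sqrt(123))*(225/4) = 225*I*sqrt(123)/4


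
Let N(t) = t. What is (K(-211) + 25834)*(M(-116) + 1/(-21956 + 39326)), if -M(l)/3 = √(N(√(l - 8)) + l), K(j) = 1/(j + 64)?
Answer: 3797597/2553390 - 3797597*√(-116 + 2*I*√31)/49 ≈ -40018.0 - 8.3568e+5*I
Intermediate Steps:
K(j) = 1/(64 + j)
M(l) = -3*√(l + √(-8 + l)) (M(l) = -3*√(√(l - 8) + l) = -3*√(√(-8 + l) + l) = -3*√(l + √(-8 + l)))
(K(-211) + 25834)*(M(-116) + 1/(-21956 + 39326)) = (1/(64 - 211) + 25834)*(-3*√(-116 + √(-8 - 116)) + 1/(-21956 + 39326)) = (1/(-147) + 25834)*(-3*√(-116 + √(-124)) + 1/17370) = (-1/147 + 25834)*(-3*√(-116 + 2*I*√31) + 1/17370) = 3797597*(1/17370 - 3*√(-116 + 2*I*√31))/147 = 3797597/2553390 - 3797597*√(-116 + 2*I*√31)/49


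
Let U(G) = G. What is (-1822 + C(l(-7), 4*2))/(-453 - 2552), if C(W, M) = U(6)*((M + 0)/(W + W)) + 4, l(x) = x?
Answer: 2550/4207 ≈ 0.60613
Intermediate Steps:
C(W, M) = 4 + 3*M/W (C(W, M) = 6*((M + 0)/(W + W)) + 4 = 6*(M/((2*W))) + 4 = 6*(M*(1/(2*W))) + 4 = 6*(M/(2*W)) + 4 = 3*M/W + 4 = 4 + 3*M/W)
(-1822 + C(l(-7), 4*2))/(-453 - 2552) = (-1822 + (4 + 3*(4*2)/(-7)))/(-453 - 2552) = (-1822 + (4 + 3*8*(-⅐)))/(-3005) = (-1822 + (4 - 24/7))*(-1/3005) = (-1822 + 4/7)*(-1/3005) = -12750/7*(-1/3005) = 2550/4207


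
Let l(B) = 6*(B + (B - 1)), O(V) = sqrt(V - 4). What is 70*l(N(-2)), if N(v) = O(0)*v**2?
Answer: -420 + 6720*I ≈ -420.0 + 6720.0*I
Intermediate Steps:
O(V) = sqrt(-4 + V)
N(v) = 2*I*v**2 (N(v) = sqrt(-4 + 0)*v**2 = sqrt(-4)*v**2 = (2*I)*v**2 = 2*I*v**2)
l(B) = -6 + 12*B (l(B) = 6*(B + (-1 + B)) = 6*(-1 + 2*B) = -6 + 12*B)
70*l(N(-2)) = 70*(-6 + 12*(2*I*(-2)**2)) = 70*(-6 + 12*(2*I*4)) = 70*(-6 + 12*(8*I)) = 70*(-6 + 96*I) = -420 + 6720*I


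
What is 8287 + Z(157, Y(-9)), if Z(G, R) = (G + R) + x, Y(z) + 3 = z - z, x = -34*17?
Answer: 7863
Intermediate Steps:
x = -578
Y(z) = -3 (Y(z) = -3 + (z - z) = -3 + 0 = -3)
Z(G, R) = -578 + G + R (Z(G, R) = (G + R) - 578 = -578 + G + R)
8287 + Z(157, Y(-9)) = 8287 + (-578 + 157 - 3) = 8287 - 424 = 7863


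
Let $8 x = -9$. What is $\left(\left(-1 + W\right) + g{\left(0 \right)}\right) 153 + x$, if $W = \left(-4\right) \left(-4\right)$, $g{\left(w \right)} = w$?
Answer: $\frac{18351}{8} \approx 2293.9$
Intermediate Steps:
$x = - \frac{9}{8}$ ($x = \frac{1}{8} \left(-9\right) = - \frac{9}{8} \approx -1.125$)
$W = 16$
$\left(\left(-1 + W\right) + g{\left(0 \right)}\right) 153 + x = \left(\left(-1 + 16\right) + 0\right) 153 - \frac{9}{8} = \left(15 + 0\right) 153 - \frac{9}{8} = 15 \cdot 153 - \frac{9}{8} = 2295 - \frac{9}{8} = \frac{18351}{8}$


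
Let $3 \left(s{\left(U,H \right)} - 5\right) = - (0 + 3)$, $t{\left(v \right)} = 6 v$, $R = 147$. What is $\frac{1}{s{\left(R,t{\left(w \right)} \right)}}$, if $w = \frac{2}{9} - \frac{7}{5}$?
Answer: $\frac{1}{4} \approx 0.25$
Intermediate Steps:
$w = - \frac{53}{45}$ ($w = 2 \cdot \frac{1}{9} - \frac{7}{5} = \frac{2}{9} - \frac{7}{5} = - \frac{53}{45} \approx -1.1778$)
$s{\left(U,H \right)} = 4$ ($s{\left(U,H \right)} = 5 + \frac{\left(-1\right) \left(0 + 3\right)}{3} = 5 + \frac{\left(-1\right) 3}{3} = 5 + \frac{1}{3} \left(-3\right) = 5 - 1 = 4$)
$\frac{1}{s{\left(R,t{\left(w \right)} \right)}} = \frac{1}{4}$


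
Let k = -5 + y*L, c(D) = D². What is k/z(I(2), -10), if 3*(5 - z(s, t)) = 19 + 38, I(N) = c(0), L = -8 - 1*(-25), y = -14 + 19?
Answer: -40/7 ≈ -5.7143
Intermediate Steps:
y = 5
L = 17 (L = -8 + 25 = 17)
I(N) = 0 (I(N) = 0² = 0)
z(s, t) = -14 (z(s, t) = 5 - (19 + 38)/3 = 5 - ⅓*57 = 5 - 19 = -14)
k = 80 (k = -5 + 5*17 = -5 + 85 = 80)
k/z(I(2), -10) = 80/(-14) = 80*(-1/14) = -40/7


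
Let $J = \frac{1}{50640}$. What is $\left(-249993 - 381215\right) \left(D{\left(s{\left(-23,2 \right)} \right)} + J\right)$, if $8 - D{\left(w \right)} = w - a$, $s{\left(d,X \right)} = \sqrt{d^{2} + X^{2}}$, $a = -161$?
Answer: $\frac{611318557019}{6330} + 631208 \sqrt{533} \approx 1.1115 \cdot 10^{8}$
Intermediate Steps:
$s{\left(d,X \right)} = \sqrt{X^{2} + d^{2}}$
$D{\left(w \right)} = -153 - w$ ($D{\left(w \right)} = 8 - \left(w - -161\right) = 8 - \left(w + 161\right) = 8 - \left(161 + w\right) = -153 - w$)
$J = \frac{1}{50640} \approx 1.9747 \cdot 10^{-5}$
$\left(-249993 - 381215\right) \left(D{\left(s{\left(-23,2 \right)} \right)} + J\right) = \left(-249993 - 381215\right) \left(\left(-153 - \sqrt{2^{2} + \left(-23\right)^{2}}\right) + \frac{1}{50640}\right) = - 631208 \left(\left(-153 - \sqrt{4 + 529}\right) + \frac{1}{50640}\right) = - 631208 \left(\left(-153 - \sqrt{533}\right) + \frac{1}{50640}\right) = - 631208 \left(- \frac{7747919}{50640} - \sqrt{533}\right) = \frac{611318557019}{6330} + 631208 \sqrt{533}$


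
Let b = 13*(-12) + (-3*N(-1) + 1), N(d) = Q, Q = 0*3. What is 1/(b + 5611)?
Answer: 1/5456 ≈ 0.00018328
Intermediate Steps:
Q = 0
N(d) = 0
b = -155 (b = 13*(-12) + (-3*0 + 1) = -156 + (0 + 1) = -156 + 1 = -155)
1/(b + 5611) = 1/(-155 + 5611) = 1/5456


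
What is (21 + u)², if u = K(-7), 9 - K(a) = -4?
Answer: 1156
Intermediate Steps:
K(a) = 13 (K(a) = 9 - 1*(-4) = 9 + 4 = 13)
u = 13
(21 + u)² = (21 + 13)² = 34² = 1156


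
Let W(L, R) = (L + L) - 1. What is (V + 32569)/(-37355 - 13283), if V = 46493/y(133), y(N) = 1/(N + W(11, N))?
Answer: -7192491/50638 ≈ -142.04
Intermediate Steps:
W(L, R) = -1 + 2*L (W(L, R) = 2*L - 1 = -1 + 2*L)
y(N) = 1/(21 + N) (y(N) = 1/(N + (-1 + 2*11)) = 1/(N + (-1 + 22)) = 1/(N + 21) = 1/(21 + N))
V = 7159922 (V = 46493/(1/(21 + 133)) = 46493/(1/154) = 46493*154 = 7159922)
(V + 32569)/(-37355 - 13283) = (7159922 + 32569)/(-37355 - 13283) = 7192491/(-50638) = 7192491*(-1/50638) = -7192491/50638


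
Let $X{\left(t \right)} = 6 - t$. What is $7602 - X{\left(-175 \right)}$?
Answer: $7421$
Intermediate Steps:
$7602 - X{\left(-175 \right)} = 7602 - \left(6 - -175\right) = 7602 - \left(6 + 175\right) = 7602 - 181 = 7421$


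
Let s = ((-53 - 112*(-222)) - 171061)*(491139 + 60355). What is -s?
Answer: 80655997500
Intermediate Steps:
s = -80655997500 (s = ((-53 + 24864) - 171061)*551494 = (24811 - 171061)*551494 = -146250*551494 = -80655997500)
-s = -1*(-80655997500) = 80655997500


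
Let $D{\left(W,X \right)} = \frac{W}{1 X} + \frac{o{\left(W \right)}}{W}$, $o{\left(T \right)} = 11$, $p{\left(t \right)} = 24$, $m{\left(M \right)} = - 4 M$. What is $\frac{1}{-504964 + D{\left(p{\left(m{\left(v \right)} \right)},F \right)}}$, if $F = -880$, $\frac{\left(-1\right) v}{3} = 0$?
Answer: $- \frac{1320}{666551911} \approx -1.9803 \cdot 10^{-6}$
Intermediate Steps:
$v = 0$ ($v = \left(-3\right) 0 = 0$)
$D{\left(W,X \right)} = \frac{11}{W} + \frac{W}{X}$ ($D{\left(W,X \right)} = \frac{W}{1 X} + \frac{11}{W} = \frac{W}{X} + \frac{11}{W} = \frac{11}{W} + \frac{W}{X}$)
$\frac{1}{-504964 + D{\left(p{\left(m{\left(v \right)} \right)},F \right)}} = \frac{1}{-504964 + \left(\frac{11}{24} + \frac{24}{-880}\right)} = \frac{1}{-504964 + \left(11 \cdot \frac{1}{24} + 24 \left(- \frac{1}{880}\right)\right)} = \frac{1}{-504964 + \left(\frac{11}{24} - \frac{3}{110}\right)} = \frac{1}{-504964 + \frac{569}{1320}} = \frac{1}{- \frac{666551911}{1320}} = - \frac{1320}{666551911}$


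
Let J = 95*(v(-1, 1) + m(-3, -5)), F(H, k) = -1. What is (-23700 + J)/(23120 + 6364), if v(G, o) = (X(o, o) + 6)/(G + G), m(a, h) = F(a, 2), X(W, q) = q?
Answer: -16085/19656 ≈ -0.81833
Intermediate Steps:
m(a, h) = -1
v(G, o) = (6 + o)/(2*G) (v(G, o) = (o + 6)/(G + G) = (6 + o)/((2*G)) = (6 + o)*(1/(2*G)) = (6 + o)/(2*G))
J = -855/2 (J = 95*((½)*(6 + 1)/(-1) - 1) = 95*((½)*(-1)*7 - 1) = 95*(-7/2 - 1) = 95*(-9/2) = -855/2 ≈ -427.50)
(-23700 + J)/(23120 + 6364) = (-23700 - 855/2)/(23120 + 6364) = -48255/2/29484 = -48255/2*1/29484 = -16085/19656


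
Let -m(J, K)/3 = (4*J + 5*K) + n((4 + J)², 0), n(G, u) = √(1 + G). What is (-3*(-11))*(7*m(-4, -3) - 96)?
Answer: 17622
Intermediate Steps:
m(J, K) = -15*K - 12*J - 3*√(1 + (4 + J)²) (m(J, K) = -3*((4*J + 5*K) + √(1 + (4 + J)²)) = -3*(√(1 + (4 + J)²) + 4*J + 5*K) = -15*K - 12*J - 3*√(1 + (4 + J)²))
(-3*(-11))*(7*m(-4, -3) - 96) = (-3*(-11))*(7*(-15*(-3) - 12*(-4) - 3*√(1 + (4 - 4)²)) - 96) = 33*(7*(45 + 48 - 3*√(1 + 0²)) - 96) = 33*(7*(45 + 48 - 3*√(1 + 0)) - 96) = 33*(7*(45 + 48 - 3*√1) - 96) = 33*(7*(45 + 48 - 3*1) - 96) = 33*(7*(45 + 48 - 3) - 96) = 33*(7*90 - 96) = 33*(630 - 96) = 33*534 = 17622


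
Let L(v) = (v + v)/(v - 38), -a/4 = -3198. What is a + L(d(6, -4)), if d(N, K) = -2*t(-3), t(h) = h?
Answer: 102333/8 ≈ 12792.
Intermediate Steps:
a = 12792 (a = -4*(-3198) = 12792)
d(N, K) = 6 (d(N, K) = -2*(-3) = 6)
L(v) = 2*v/(-38 + v) (L(v) = (2*v)/(-38 + v) = 2*v/(-38 + v))
a + L(d(6, -4)) = 12792 + 2*6/(-38 + 6) = 12792 + 2*6/(-32) = 12792 + 2*6*(-1/32) = 12792 - 3/8 = 102333/8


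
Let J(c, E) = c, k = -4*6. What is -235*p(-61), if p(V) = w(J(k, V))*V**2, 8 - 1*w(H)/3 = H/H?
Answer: -18363135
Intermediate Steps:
k = -24
w(H) = 21 (w(H) = 24 - 3*H/H = 24 - 3*1 = 24 - 3 = 21)
p(V) = 21*V**2
-235*p(-61) = -4935*(-61)**2 = -4935*3721 = -235*78141 = -18363135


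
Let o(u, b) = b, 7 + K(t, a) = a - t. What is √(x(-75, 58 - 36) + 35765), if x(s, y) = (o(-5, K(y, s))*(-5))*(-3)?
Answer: √34205 ≈ 184.95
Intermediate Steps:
K(t, a) = -7 + a - t (K(t, a) = -7 + (a - t) = -7 + a - t)
x(s, y) = -105 - 15*y + 15*s (x(s, y) = ((-7 + s - y)*(-5))*(-3) = (35 - 5*s + 5*y)*(-3) = -105 - 15*y + 15*s)
√(x(-75, 58 - 36) + 35765) = √((-105 - 15*(58 - 36) + 15*(-75)) + 35765) = √((-105 - 15*22 - 1125) + 35765) = √((-105 - 330 - 1125) + 35765) = √(-1560 + 35765) = √34205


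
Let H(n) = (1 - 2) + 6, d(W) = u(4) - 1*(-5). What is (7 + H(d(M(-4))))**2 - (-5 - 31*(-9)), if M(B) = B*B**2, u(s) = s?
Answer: -130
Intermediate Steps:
M(B) = B**3
d(W) = 9 (d(W) = 4 - 1*(-5) = 4 + 5 = 9)
H(n) = 5 (H(n) = -1 + 6 = 5)
(7 + H(d(M(-4))))**2 - (-5 - 31*(-9)) = (7 + 5)**2 - (-5 - 31*(-9)) = 12**2 - (-5 + 279) = 144 - 1*274 = 144 - 274 = -130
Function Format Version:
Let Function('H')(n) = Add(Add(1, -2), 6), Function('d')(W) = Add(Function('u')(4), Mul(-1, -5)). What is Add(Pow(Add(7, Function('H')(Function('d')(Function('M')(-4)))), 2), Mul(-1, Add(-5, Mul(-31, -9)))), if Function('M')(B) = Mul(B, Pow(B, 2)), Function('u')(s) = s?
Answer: -130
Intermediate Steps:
Function('M')(B) = Pow(B, 3)
Function('d')(W) = 9 (Function('d')(W) = Add(4, Mul(-1, -5)) = Add(4, 5) = 9)
Function('H')(n) = 5 (Function('H')(n) = Add(-1, 6) = 5)
Add(Pow(Add(7, Function('H')(Function('d')(Function('M')(-4)))), 2), Mul(-1, Add(-5, Mul(-31, -9)))) = Add(Pow(Add(7, 5), 2), Mul(-1, Add(-5, Mul(-31, -9)))) = Add(Pow(12, 2), Mul(-1, Add(-5, 279))) = Add(144, Mul(-1, 274)) = Add(144, -274) = -130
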